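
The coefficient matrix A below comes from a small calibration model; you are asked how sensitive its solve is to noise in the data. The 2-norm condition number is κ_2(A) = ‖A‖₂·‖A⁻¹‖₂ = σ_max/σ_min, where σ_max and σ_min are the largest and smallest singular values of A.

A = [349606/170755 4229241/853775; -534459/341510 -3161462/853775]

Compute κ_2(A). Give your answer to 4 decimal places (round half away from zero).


AᵀA = [30981753745/4665163204 92936157543/5831454005; 92936157543/5831454005 1115252856541/29157270025]; tr = 30979616981/690112900, det = 20151121/690112900
solving λ² − 30979616981/690112900·λ + 20151121/690112900 = 0 gives λ = 4489/100, 4489/6901129
κ = σ_max/σ_min = (67/10)/(67/2627) = 262.7000

262.7000


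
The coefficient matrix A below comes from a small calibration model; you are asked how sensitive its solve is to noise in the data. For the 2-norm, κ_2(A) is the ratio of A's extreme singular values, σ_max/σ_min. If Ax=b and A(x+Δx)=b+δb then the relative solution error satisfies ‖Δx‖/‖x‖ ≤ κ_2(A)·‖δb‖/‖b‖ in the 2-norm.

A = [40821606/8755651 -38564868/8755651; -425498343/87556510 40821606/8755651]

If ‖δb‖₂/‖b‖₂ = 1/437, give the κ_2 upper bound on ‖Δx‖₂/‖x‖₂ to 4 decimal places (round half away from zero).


M = AᵀA = [413423533338489/9115508256100 -19686280725909/455775412805; -19686280725909/455775412805 3749884138260/91155082561]. tr(M)=937469616129/10838892100, det(M)=299220804/2709723025
char-poly roots: 8649/100 and 138384/108388921
so κ_2 = √((8649/100) / (138384/108388921)) = 260.2750
perturbation bound = 260.2750·1/437 = 0.5956

0.5956


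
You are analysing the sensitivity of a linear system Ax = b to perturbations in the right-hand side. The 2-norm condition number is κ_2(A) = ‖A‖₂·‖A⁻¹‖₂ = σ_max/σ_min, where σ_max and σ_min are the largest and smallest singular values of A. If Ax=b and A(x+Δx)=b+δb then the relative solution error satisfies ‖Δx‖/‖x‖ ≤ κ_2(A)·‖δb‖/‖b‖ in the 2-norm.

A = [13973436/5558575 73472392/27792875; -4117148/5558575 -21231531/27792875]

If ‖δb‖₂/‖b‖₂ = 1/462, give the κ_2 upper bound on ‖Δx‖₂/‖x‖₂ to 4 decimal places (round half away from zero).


AᵀA = [339532514080/49436409649 1782520196436/247182048245; 1782520196436/247182048245 9358352471689/1235910241225]; tr = 21220767329/1469572225, det = 2085136/1469572225
char-poly roots: 361/25 and 5776/58782889
so κ_2 = √((361/25) / (5776/58782889)) = 383.3500
κ_2(A)·‖δb‖/‖b‖ = 0.8298

0.8298


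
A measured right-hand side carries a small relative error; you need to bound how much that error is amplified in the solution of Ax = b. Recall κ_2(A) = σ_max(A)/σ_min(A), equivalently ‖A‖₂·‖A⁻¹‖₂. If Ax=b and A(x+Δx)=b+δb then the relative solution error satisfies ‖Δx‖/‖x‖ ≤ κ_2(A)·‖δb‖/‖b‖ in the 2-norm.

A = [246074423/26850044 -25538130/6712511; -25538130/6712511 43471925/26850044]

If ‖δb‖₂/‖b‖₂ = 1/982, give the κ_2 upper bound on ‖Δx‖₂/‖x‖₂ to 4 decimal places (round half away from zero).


form AᵀA = [420045911225641/4265827590544 -10938568455990/266614224409; -10938568455990/266614224409 72928672222225/4265827590544] with trace 1458504684757/12620791688 and determinant 53418765625/403865334016
char-poly roots: 1849/16 and 28890625/25241583376
σ_max=√(1849/16)=(43/4), σ_min=√(28890625/25241583376)=(5375/158876) → κ = 317.7520
worst-case relative error ≤ 317.7520 × 1/982 = 0.3236

0.3236


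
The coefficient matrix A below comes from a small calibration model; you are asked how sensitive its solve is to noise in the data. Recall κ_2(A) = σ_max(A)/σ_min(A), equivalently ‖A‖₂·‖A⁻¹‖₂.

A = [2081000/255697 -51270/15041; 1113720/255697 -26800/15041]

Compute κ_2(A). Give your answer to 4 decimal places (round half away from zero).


form AᵀA = [19276585600/226231681 -8031798000/226231681; -8031798000/226231681 3346852900/226231681] with trace 133866500/1338649 and determinant 160000/1338649
solving λ² − 133866500/1338649·λ + 160000/1338649 = 0 gives λ = 100, 1600/1338649
so κ_2 = √(100 / (1600/1338649)) = 289.2500

289.2500


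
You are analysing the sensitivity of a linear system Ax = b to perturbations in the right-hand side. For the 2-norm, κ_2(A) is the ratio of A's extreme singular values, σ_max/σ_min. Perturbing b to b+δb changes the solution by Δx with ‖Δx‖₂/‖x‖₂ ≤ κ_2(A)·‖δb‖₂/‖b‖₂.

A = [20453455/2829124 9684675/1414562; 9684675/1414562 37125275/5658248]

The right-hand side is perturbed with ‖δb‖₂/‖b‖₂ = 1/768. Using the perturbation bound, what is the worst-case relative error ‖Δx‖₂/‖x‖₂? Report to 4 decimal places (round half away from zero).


AᵀA = [943538098525/9517173136 898592569875/9517173136; 898592569875/9517173136 3423273390625/38068692544]; tr = 8558175725/45265984, det = 228765625/724255744
λ_max, λ_min = (8558175725/45265984 ± √73239782914699025625/2049009307488256)/2 = 3025/16, 75625/45265984
σ_max=√(3025/16)=(55/4), σ_min=√(75625/45265984)=(275/6728) → κ = 336.4000
bound on ‖Δx‖/‖x‖: κ·ε = 336.4000·1/768 = 0.4380

0.4380


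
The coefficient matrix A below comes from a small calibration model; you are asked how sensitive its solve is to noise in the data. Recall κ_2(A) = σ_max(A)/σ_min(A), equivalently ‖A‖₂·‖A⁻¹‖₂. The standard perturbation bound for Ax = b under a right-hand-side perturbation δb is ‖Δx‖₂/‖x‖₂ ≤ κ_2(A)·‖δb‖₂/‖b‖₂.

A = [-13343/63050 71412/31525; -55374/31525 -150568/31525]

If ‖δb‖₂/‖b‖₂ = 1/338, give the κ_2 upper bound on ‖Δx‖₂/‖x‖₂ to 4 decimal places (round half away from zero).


0.0179

form AᵀA = [73628137/23522500 46515546/5880625; 46515546/5880625 164321872/5880625] with trace 1169465/37636 and determinant 234256/9409
eigenvalues of AᵀA: λ = (tr ± √(tr²−4·det))/2 = 121/4, 7744/9409
κ = σ_max/σ_min = (11/2)/(88/97) = 6.0625
κ_2(A)·‖δb‖/‖b‖ = 0.0179


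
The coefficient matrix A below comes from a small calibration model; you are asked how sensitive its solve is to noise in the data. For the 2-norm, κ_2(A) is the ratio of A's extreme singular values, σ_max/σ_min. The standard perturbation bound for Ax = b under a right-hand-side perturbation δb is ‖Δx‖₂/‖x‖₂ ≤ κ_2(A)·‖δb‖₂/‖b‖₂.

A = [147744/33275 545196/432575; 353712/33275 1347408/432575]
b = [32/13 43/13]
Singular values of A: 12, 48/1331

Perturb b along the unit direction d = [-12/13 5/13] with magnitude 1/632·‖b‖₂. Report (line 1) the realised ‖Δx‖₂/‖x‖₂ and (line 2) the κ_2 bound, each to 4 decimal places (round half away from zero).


0.0065
0.5265

largest singular value 12, smallest 48/1331
κ = σ_max/σ_min = 12/(48/1331) = 332.7500
perturbation bound = 332.7500·1/632 = 0.5265
solve Ax = b  →  x = [8.0842 -26.5267]
2-norm of b is 4.1231; of x, 27.7312
δb = ε·‖b‖·d = [-0.0060 0.0025]; solving A·Δx = δb gives ‖Δx‖ = 0.1809
dividing the unrounded norms, ‖Δx‖/‖x‖ = 0.0065
so the bound overstates the realised error by a factor of ≈ 80.7096 (computed from the unrounded values)


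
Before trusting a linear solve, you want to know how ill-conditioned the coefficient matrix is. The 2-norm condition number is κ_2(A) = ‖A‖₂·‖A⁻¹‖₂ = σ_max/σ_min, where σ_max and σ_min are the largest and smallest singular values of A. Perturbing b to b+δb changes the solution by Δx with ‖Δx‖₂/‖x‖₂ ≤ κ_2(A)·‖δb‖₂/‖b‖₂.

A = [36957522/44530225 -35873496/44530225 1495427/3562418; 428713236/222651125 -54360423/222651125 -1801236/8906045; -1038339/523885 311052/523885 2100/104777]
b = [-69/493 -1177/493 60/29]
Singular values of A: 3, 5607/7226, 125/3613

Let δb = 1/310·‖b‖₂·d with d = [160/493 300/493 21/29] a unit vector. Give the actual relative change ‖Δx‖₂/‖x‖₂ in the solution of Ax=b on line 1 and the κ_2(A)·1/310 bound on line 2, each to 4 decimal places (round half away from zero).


0.1808
0.2797

largest singular value 3, smallest 125/3613
κ_2(A) = 3 / (125/3613) = 86.7120
κ_2(A)·‖δb‖/‖b‖ = 0.2797
solve Ax = b  →  x = [-1.2487 -0.7098 0.7732]
‖b‖ = 3.1623, ‖x‖ = 1.6312
re-solving with b+δb shifts x by Δx of norm 0.2948
relative error = 0.1808
tightness: 0.1808 against a bound of 0.2797 (unrounded ratio ≈ 0.6462)


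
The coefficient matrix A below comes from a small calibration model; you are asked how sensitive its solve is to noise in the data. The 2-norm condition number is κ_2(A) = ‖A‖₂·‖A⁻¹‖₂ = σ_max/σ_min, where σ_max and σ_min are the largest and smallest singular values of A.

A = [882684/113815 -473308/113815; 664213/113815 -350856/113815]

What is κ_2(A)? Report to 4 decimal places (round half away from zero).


M = AᵀA = [2871317537/30479657 -1531351800/30479657; -1531351800/30479657 816753872/30479657]. tr(M)=216945377/1792921, det(M)=234256/1792921
solving λ² − 216945377/1792921·λ + 234256/1792921 = 0 gives λ = 121, 1936/1792921
κ = σ_max/σ_min = 11/(44/1339) = 334.7500

334.7500


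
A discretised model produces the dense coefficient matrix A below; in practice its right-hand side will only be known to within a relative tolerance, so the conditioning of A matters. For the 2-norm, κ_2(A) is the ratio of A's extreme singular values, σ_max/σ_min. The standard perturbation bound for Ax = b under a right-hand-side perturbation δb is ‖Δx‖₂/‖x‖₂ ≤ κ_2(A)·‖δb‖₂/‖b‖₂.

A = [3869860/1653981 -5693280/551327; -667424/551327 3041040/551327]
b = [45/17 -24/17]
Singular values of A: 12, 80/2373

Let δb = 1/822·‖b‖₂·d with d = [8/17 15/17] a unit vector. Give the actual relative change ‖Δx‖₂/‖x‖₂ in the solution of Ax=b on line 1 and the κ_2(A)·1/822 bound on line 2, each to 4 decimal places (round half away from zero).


σ_max = 12, σ_min = 80/2373
κ_2(A) = 12 / (80/2373) = 355.9500
perturbation bound = 355.9500·1/822 = 0.4330
solve Ax = b  →  x = [0.0549 -0.2439]
2-norm of b is 3.0000; of x, 0.2500
δb = ε·‖b‖·d = [0.0017 0.0032]; solving A·Δx = δb gives ‖Δx‖ = 0.1083
realised ‖Δx‖/‖x‖ = 0.4330
realised/bound = 1 exactly: the bound is attained for this b and d

0.4330
0.4330


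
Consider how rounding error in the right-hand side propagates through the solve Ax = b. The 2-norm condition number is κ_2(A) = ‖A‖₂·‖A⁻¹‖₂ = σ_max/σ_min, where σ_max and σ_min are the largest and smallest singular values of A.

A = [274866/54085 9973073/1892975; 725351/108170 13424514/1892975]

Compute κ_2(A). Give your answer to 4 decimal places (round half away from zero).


208.8800

form AᵀA = [33133573801/468029956 304400040417/4095262115; 304400040417/4095262115 11187190447981/143334174025] with trace 101471331389/681732100 and determinant 13845841/27269284
eigenvalues of AᵀA: λ = (tr ± √(tr²−4·det))/2 = 3721/25, 93025/27269284
so κ_2 = √((3721/25) / (93025/27269284)) = 208.8800


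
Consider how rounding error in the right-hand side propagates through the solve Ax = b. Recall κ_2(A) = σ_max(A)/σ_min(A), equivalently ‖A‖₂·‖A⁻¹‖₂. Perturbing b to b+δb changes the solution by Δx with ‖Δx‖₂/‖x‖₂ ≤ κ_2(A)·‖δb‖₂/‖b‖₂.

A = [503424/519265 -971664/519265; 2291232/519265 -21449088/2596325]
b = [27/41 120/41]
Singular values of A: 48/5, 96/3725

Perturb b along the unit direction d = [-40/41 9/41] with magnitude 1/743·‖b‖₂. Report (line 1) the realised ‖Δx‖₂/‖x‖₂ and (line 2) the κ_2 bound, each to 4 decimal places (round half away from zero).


0.5013
0.5013

from the listed singular values, σ₁ = 48/5, σ_n = 96/3725
κ = σ_max/σ_min = (48/5)/(96/3725) = 372.5000
κ_2(A)·‖δb‖/‖b‖ = 0.5013
solve Ax = b  →  x = [0.1471 -0.2757]
2-norm of b is 3.0000; of x, 0.3125
re-solving with b+δb shifts x by Δx of norm 0.1567
realised ‖Δx‖/‖x‖ = 0.5013
so the bound is sharp here: realised error equals the bound


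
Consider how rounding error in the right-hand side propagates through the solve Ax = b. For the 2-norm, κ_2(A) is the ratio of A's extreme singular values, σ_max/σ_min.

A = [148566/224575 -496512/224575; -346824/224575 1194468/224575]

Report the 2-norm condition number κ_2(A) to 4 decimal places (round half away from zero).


345.5000

M = AᵀA = [842359428/298425625 -2887780896/298425625; -2887780896/298425625 9901053072/298425625]. tr(M)=17189460/477481, det(M)=5184/477481
λ_max, λ_min = (17189460/477481 ± √295467634045584/227988105361)/2 = 36, 144/477481
κ = σ_max/σ_min = 6/(12/691) = 345.5000


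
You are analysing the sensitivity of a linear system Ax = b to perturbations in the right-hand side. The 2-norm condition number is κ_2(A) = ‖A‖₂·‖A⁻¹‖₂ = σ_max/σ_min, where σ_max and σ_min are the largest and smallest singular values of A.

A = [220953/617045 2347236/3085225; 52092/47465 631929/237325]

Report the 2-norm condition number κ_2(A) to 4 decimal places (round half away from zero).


75.9440

form AᵀA = [20296586025/15229781281 48654768960/15229781281; 48654768960/15229781281 116795211129/15229781281] with trace 811194066/90117049 and determinant 1265625/90117049
char-poly roots: 9 and 140625/90117049
κ = σ_max/σ_min = 3/(375/9493) = 75.9440


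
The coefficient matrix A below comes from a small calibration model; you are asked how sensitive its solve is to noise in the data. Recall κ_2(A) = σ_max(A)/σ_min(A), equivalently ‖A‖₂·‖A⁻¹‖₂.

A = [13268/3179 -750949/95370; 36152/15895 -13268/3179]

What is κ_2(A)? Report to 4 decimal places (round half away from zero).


form AᵀA = [1161808/51425 -1306898/30855; -1306898/30855 147030377/1851300] with trace 2221829/21780 and determinant 163216/680625
λ_max, λ_min = (2221829/21780 ± √123401727128689/11859210000)/2 = 10201/100, 64/27225
κ_2(A) = √(λ_max/λ_min) = √((10201/100) / (64/27225)) = 208.3125

208.3125


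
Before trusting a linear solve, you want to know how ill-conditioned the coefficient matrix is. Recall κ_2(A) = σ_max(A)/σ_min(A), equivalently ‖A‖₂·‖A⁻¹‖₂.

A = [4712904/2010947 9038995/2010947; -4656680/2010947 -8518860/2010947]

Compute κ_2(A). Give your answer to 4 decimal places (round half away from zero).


M = AᵀA = [52195163776/4808451649 97823449080/4808451649; 97823449080/4808451649 183441624625/4808451649]. tr(M)=815352209/16638241, det(M)=3841600/16638241
solving λ² − 815352209/16638241·λ + 3841600/16638241 = 0 gives λ = 49, 78400/16638241
so κ_2 = √(49 / (78400/16638241)) = 101.9750

101.9750


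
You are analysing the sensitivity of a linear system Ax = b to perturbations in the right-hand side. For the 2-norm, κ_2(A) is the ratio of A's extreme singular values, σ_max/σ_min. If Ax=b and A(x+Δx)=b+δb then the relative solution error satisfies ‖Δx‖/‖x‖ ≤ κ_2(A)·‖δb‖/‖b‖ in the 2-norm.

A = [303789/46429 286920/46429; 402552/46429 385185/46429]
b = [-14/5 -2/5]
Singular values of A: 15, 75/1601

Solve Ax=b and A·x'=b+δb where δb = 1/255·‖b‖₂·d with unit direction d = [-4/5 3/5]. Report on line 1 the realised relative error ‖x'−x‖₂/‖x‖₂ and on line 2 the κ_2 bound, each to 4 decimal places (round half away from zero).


0.0055
1.2557

from the listed singular values, σ₁ = 15, σ_n = 75/1601
condition number: 15 ÷ (75/1601) = 320.2000
bound on ‖Δx‖/‖x‖: κ·ε = 320.2000·1/255 = 1.2557
solve Ax = b  →  x = [-29.5402 30.8239]
2-norm of b is 2.8284; of x, 42.6935
δb = ε·‖b‖·d = [-0.0089 0.0067]; solving A·Δx = δb gives ‖Δx‖ = 0.2368
realised ‖Δx‖/‖x‖ = 0.0055
realised/bound (from unrounded values) ≈ 0.0044


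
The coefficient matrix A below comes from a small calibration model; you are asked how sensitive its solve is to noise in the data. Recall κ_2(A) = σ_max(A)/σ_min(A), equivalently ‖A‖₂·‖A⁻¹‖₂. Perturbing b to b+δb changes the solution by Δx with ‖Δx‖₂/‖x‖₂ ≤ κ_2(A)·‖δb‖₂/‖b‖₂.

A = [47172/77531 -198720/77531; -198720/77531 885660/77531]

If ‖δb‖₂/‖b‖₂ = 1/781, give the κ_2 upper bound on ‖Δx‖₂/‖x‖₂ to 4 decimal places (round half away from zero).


AᵀA = [1017435024/146611121 -4521277440/146611121; -4521277440/146611121 20094714000/146611121]; tr = 514930464/3575881, det = 518400/3575881
λ_max, λ_min = (514930464/3575881 ± √265145967808413696/12786924926161)/2 = 144, 3600/3575881
so κ_2 = √(144 / (3600/3575881)) = 378.2000
worst-case relative error ≤ 378.2000 × 1/781 = 0.4843

0.4843


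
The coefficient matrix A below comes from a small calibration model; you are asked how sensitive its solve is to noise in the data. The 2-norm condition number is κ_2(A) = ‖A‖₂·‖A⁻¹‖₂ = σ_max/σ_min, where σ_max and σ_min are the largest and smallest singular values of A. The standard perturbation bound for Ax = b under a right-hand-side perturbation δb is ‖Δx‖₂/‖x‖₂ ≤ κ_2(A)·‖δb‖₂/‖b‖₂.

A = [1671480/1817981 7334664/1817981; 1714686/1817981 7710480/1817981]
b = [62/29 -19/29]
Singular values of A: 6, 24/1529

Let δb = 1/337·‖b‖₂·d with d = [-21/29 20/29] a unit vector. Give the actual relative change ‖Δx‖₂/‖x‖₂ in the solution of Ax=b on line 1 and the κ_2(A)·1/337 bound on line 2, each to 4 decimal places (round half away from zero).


σ_max = 6, σ_min = 24/1529
κ_2(A) = 6 / (24/1529) = 382.2500
κ_2(A)·‖δb‖/‖b‖ = 1.1343
solve Ax = b  →  x = [124.3455 -27.8069]
‖b‖₂ = 2.2361 and ‖x‖₂ = 127.4168
δb = ε·‖b‖·d = [-0.0048 0.0046]; solving A·Δx = δb gives ‖Δx‖ = 0.4227
relative error = 0.0033
tightness: 0.0033 against a bound of 1.1343 (unrounded ratio ≈ 0.0029)

0.0033
1.1343


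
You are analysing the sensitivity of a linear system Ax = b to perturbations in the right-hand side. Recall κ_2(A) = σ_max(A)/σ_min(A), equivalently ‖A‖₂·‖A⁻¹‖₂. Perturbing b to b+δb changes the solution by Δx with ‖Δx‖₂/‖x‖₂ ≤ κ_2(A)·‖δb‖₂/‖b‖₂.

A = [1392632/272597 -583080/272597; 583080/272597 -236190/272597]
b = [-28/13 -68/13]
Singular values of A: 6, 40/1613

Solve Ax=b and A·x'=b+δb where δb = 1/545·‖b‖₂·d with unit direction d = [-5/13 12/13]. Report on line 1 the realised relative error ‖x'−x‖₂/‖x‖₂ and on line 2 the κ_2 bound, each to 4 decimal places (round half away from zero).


σ_max = 6, σ_min = 40/1613
κ = σ_max/σ_min = 6/(40/1613) = 241.9500
bound on ‖Δx‖/‖x‖: κ·ε = 241.9500·1/545 = 0.4439
solve Ax = b  →  x = [-62.6538 -148.6359]
‖b‖ = 5.6569, ‖x‖ = 161.3014
re-solving with b+δb shifts x by Δx of norm 0.4186
dividing the unrounded norms, ‖Δx‖/‖x‖ = 0.0026
tightness: 0.0026 against a bound of 0.4439 (unrounded ratio ≈ 0.0058)

0.0026
0.4439


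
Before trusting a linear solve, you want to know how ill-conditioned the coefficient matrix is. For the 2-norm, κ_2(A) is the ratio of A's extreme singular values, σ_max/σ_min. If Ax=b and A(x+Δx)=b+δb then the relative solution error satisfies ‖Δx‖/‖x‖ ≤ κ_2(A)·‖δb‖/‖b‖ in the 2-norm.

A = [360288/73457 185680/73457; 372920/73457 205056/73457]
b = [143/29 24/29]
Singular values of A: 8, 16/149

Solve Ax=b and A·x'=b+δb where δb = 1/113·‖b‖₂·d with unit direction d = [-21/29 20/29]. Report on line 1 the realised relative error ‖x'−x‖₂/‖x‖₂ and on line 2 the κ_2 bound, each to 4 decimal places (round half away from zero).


0.0147
0.6593

from the listed singular values, σ₁ = 8, σ_n = 16/149
κ_2(A) = 8 / (16/149) = 74.5000
bound on ‖Δx‖/‖x‖: κ·ε = 74.5000·1/113 = 0.6593
solve Ax = b  →  x = [13.5882 -24.4154]
‖b‖₂ = 5.0000 and ‖x‖₂ = 27.9420
δb = ε·‖b‖·d = [-0.0320 0.0305]; solving A·Δx = δb gives ‖Δx‖ = 0.4121
dividing the unrounded norms, ‖Δx‖/‖x‖ = 0.0147
so the bound overstates the realised error by a factor of ≈ 44.7072 (computed from the unrounded values)


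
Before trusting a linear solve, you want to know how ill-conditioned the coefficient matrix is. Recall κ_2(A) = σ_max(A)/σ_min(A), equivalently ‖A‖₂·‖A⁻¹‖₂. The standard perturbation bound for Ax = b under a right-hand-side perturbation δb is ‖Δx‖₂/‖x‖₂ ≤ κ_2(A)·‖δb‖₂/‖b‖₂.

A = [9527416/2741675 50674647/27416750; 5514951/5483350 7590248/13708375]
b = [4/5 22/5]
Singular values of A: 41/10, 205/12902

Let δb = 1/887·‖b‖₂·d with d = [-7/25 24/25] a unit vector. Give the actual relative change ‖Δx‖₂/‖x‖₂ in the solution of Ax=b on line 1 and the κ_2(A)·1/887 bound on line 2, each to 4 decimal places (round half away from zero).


0.0013
0.2909

from the listed singular values, σ₁ = 41/10, σ_n = 205/12902
condition number: (41/10) ÷ (205/12902) = 258.0400
worst-case relative error ≤ 258.0400 × 1/887 = 0.2909
solve Ax = b  →  x = [-118.0385 222.3587]
‖b‖ = 4.4721, ‖x‖ = 251.7468
re-solving with b+δb shifts x by Δx of norm 0.3173
dividing the unrounded norms, ‖Δx‖/‖x‖ = 0.0013
so the bound overstates the realised error by a factor of ≈ 230.7984 (computed from the unrounded values)


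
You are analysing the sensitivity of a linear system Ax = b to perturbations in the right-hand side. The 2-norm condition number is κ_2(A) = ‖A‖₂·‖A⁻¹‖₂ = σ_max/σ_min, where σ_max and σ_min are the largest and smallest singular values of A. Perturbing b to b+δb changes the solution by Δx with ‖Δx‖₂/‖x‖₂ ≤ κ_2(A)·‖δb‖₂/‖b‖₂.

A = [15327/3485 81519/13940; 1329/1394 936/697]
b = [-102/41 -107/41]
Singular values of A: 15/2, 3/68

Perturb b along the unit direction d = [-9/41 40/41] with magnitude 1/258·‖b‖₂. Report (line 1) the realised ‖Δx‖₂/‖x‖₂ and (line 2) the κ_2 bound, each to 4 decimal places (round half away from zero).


0.0070
0.6589

largest singular value 15/2, smallest 3/68
κ = σ_max/σ_min = (15/2)/(3/68) = 170.0000
worst-case relative error ≤ 170.0000 × 1/258 = 0.6589
solve Ax = b  →  x = [36.0267 -27.5200]
2-norm of b is 3.6056; of x, 45.3351
with δb = [-0.0031 0.0136], A·Δx = δb → ‖Δx‖ = 0.3168
realised ‖Δx‖/‖x‖ = 0.0070
realised/bound (from unrounded values) ≈ 0.0106


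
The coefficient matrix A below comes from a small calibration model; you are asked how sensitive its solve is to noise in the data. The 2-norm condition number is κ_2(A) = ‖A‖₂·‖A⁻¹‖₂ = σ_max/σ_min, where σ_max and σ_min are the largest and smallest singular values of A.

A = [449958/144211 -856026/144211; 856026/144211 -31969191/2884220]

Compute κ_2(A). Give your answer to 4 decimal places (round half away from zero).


311.8750

AᵀA = [3236133960/71961289 -60674694867/719612890; -60674694867/719612890 4550662208529/28784515600]; tr = 20225314161/99600400, det = 10556001/24900100
solving λ² − 20225314161/99600400·λ + 10556001/24900100 = 0 gives λ = 3249/16, 12996/6225025
so κ_2 = √((3249/16) / (12996/6225025)) = 311.8750


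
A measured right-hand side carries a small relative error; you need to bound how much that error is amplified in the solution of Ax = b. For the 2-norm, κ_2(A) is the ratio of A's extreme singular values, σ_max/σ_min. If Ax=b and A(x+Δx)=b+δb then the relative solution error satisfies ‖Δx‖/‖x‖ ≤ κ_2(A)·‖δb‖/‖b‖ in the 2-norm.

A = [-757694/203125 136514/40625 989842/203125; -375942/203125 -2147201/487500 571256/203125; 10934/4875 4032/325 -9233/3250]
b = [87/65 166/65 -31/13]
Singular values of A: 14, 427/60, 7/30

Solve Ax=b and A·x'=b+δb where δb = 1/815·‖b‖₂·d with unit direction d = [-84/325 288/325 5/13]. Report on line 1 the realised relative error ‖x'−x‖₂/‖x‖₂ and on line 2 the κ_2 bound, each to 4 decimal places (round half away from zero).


σ_max = 14, σ_min = 7/30
condition number: 14 ÷ (7/30) = 60.0000
κ_2(A)·‖δb‖/‖b‖ = 0.0736
solve Ax = b  →  x = [3.2307 -0.1270 2.8353]
2-norm of b is 3.7417; of x, 4.3003
Δx = A⁻¹·δb where δb = 1/815·3.7417·d; ‖Δx‖ = 0.0197
relative error = 0.0046
so the bound overstates the realised error by a factor of ≈ 16.0901 (computed from the unrounded values)

0.0046
0.0736


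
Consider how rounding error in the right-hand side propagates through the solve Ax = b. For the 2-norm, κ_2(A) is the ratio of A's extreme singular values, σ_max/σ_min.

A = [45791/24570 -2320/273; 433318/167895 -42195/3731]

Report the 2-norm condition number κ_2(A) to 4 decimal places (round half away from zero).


form AᵀA = [411370750729/40591772676 -50769059090/1127549241; -50769059090/1127549241 25071576625/125283249] with trace 5077074109/24147396 and determinant 17682025/24147396
solving λ² − 5077074109/24147396·λ + 17682025/24147396 = 0 gives λ = 841/4, 21025/6036849
σ_max=√(841/4)=(29/2), σ_min=√(21025/6036849)=(145/2457) → κ = 245.7000

245.7000


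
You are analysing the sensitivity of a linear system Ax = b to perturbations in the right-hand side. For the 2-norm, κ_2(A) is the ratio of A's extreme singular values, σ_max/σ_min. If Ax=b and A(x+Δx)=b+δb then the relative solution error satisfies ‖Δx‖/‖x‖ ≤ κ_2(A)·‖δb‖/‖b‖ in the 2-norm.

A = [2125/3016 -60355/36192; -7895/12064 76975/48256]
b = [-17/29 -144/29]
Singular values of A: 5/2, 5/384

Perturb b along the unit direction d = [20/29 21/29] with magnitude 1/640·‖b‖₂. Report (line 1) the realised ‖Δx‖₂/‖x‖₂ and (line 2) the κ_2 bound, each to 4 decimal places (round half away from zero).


0.0020
0.3000

largest singular value 5/2, smallest 5/384
κ = σ_max/σ_min = (5/2)/(5/384) = 192.0000
perturbation bound = 192.0000·1/640 = 0.3000
solve Ax = b  →  x = [-283.1077 -119.2615]
2-norm of b is 5.0000; of x, 307.2023
with δb = [0.0054 0.0057], A·Δx = δb → ‖Δx‖ = 0.6000
realised ‖Δx‖/‖x‖ = 0.0020
realised/bound (from unrounded values) ≈ 0.0065


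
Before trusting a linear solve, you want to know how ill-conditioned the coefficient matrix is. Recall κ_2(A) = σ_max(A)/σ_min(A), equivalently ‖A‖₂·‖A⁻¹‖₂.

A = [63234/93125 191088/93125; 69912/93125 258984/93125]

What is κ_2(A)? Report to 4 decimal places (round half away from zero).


37.2500

M = AᵀA = [71089812/69378125 241514784/69378125; 241514784/69378125 828698688/69378125]. tr(M)=7198308/555025, det(M)=1679616/13875625
eigenvalues of AᵀA: λ = (tr ± √(tr²−4·det))/2 = 324/25, 5184/555025
so κ_2 = √((324/25) / (5184/555025)) = 37.2500


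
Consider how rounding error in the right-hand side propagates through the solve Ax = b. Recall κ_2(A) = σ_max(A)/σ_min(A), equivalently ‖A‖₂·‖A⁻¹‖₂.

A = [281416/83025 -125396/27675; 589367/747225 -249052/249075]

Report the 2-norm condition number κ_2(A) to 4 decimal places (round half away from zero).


form AᵀA = [160907689/13286025 -71508548/4428675; -71508548/4428675 31783072/1476225] with trace 446955337/13286025 and determinant 11316496/332150625
char-poly roots: 841/25 and 13456/13286025
κ = σ_max/σ_min = (29/5)/(116/3645) = 182.2500

182.2500


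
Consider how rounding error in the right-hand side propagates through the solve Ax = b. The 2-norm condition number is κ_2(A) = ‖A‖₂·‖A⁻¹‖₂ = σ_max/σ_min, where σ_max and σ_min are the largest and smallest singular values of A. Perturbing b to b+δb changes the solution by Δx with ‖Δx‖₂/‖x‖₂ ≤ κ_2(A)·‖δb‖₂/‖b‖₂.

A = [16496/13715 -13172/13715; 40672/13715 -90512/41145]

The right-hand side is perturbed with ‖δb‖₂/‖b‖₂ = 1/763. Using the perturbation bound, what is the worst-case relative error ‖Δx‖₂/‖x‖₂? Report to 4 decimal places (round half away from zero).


0.1037

M = AᵀA = [455936/44521 -1025600/133563; -1025600/133563 2308624/400689]. tr(M)=6412048/400689, det(M)=16384/400689
char-poly roots: 16 and 1024/400689
κ = σ_max/σ_min = 4/(32/633) = 79.1250
bound on ‖Δx‖/‖x‖: κ·ε = 79.1250·1/763 = 0.1037


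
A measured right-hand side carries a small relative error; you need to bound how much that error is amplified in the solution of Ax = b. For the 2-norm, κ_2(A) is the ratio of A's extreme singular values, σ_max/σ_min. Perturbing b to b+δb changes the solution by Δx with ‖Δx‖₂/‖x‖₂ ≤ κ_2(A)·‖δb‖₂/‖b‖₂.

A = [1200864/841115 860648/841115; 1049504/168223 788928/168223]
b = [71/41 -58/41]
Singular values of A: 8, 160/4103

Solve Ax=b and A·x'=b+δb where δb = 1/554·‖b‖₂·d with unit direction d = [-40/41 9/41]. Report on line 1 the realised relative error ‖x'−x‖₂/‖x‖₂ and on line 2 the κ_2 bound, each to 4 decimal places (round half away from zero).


largest singular value 8, smallest 160/4103
κ = σ_max/σ_min = 8/(160/4103) = 205.1500
worst-case relative error ≤ 205.1500 × 1/554 = 0.3703
solve Ax = b  →  x = [30.6725 -41.1050]
2-norm of b is 2.2361; of x, 51.2877
δb = ε·‖b‖·d = [-0.0039 0.0009]; solving A·Δx = δb gives ‖Δx‖ = 0.1035
relative error = 0.0020
realised/bound (from unrounded values) ≈ 0.0054

0.0020
0.3703


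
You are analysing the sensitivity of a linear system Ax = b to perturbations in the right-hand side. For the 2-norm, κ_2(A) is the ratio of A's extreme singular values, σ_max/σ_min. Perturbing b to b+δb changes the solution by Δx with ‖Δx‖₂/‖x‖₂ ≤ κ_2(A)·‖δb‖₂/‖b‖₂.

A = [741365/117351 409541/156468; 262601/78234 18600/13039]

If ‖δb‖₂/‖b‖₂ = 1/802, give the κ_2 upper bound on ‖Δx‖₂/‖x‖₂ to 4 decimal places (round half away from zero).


0.3310

AᵀA = [750365137/14661972 104215645/4887324; 104215645/4887324 57903133/6516432]; tr = 270968365/4511376, det = 923521/18045504
char-poly roots: 961/16 and 961/1127844
κ_2(A) = √(λ_max/λ_min) = √((961/16) / (961/1127844)) = 265.5000
bound on ‖Δx‖/‖x‖: κ·ε = 265.5000·1/802 = 0.3310


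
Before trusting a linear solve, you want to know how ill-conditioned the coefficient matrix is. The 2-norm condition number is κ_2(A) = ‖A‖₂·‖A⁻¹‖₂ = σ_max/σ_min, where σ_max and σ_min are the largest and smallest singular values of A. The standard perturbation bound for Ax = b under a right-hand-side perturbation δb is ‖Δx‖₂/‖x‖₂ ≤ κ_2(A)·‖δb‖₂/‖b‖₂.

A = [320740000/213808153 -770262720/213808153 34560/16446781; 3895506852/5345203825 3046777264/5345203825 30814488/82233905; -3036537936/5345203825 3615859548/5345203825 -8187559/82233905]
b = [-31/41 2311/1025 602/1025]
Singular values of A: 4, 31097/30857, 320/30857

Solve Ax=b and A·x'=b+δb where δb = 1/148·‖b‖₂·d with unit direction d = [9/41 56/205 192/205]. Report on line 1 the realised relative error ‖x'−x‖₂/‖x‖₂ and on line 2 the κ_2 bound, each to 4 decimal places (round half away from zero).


largest singular value 4, smallest 320/30857
κ = σ_max/σ_min = 4/(320/30857) = 385.7125
bound on ‖Δx‖/‖x‖: κ·ε = 385.7125·1/148 = 2.6062
solve Ax = b  →  x = [-32.6400 -13.3292 89.7739]
‖b‖ = 2.4495, ‖x‖ = 96.4489
re-solving with b+δb shifts x by Δx of norm 1.5959
relative error = 0.0165
realised/bound (from unrounded values) ≈ 0.0063

0.0165
2.6062


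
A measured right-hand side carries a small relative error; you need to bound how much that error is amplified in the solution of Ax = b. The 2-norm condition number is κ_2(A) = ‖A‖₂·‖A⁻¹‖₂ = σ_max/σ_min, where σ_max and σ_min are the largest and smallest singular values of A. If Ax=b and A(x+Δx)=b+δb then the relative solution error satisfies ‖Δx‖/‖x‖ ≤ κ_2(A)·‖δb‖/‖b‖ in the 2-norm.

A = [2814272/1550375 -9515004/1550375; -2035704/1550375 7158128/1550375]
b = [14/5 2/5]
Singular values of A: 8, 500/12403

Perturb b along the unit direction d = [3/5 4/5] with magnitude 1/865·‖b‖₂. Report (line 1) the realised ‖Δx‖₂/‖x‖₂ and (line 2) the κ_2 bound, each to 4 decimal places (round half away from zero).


0.0016
0.2294

from the listed singular values, σ₁ = 8, σ_n = 500/12403
condition number: 8 ÷ (500/12403) = 198.4480
κ_2(A)·‖δb‖/‖b‖ = 0.2294
solve Ax = b  →  x = [47.6975 13.6514]
‖b‖₂ = 2.8284 and ‖x‖₂ = 49.6126
δb = ε·‖b‖·d = [0.0020 0.0026]; solving A·Δx = δb gives ‖Δx‖ = 0.0811
realised ‖Δx‖/‖x‖ = 0.0016
tightness: 0.0016 against a bound of 0.2294 (unrounded ratio ≈ 0.0071)


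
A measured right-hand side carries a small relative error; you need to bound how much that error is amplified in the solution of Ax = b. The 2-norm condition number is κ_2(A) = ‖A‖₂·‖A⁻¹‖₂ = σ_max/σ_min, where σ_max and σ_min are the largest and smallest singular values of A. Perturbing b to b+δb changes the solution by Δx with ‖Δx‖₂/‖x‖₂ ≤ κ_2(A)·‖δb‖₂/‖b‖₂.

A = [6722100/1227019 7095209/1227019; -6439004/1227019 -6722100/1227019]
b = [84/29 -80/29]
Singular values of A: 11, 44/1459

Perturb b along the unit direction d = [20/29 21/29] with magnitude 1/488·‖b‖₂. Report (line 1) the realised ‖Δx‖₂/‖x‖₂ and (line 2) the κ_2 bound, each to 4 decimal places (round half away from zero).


σ_max = 11, σ_min = 44/1459
condition number: 11 ÷ (44/1459) = 364.7500
worst-case relative error ≤ 364.7500 × 1/488 = 0.7474
solve Ax = b  →  x = [0.2508 0.2633]
‖b‖₂ = 4.0000 and ‖x‖₂ = 0.3636
re-solving with b+δb shifts x by Δx of norm 0.2718
dividing the unrounded norms, ‖Δx‖/‖x‖ = 0.7474
tightness: 0.7474 against a bound of 0.7474; the bound is attained (ratio 1)

0.7474
0.7474


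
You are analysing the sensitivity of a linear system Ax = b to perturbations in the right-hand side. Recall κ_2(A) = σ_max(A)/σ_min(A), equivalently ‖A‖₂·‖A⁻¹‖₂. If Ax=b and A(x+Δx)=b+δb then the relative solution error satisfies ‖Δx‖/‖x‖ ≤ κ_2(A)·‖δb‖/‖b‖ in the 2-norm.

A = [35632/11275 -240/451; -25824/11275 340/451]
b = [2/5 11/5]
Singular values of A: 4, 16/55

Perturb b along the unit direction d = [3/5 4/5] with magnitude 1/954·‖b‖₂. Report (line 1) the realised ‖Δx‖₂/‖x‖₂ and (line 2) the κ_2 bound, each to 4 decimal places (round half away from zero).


0.0012
0.0144

largest singular value 4, smallest 16/55
condition number: 4 ÷ (16/55) = 13.7500
bound on ‖Δx‖/‖x‖: κ·ε = 13.7500·1/954 = 0.0144
solve Ax = b  →  x = [1.2652 6.7622]
‖b‖ = 2.2361, ‖x‖ = 6.8795
re-solving with b+δb shifts x by Δx of norm 0.0081
realised ‖Δx‖/‖x‖ = 0.0012
tightness: 0.0012 against a bound of 0.0144 (unrounded ratio ≈ 0.0813)


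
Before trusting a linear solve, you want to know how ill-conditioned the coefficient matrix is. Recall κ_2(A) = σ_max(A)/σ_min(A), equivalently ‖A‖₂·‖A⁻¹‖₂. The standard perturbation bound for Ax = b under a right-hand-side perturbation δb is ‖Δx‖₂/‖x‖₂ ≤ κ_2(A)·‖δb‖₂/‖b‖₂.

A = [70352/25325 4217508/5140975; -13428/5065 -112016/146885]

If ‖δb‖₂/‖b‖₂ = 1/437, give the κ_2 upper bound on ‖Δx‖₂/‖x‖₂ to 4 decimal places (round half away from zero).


AᵀA = [9457183504/641355625 19308155904/4489489375; 19308155904/4489489375 39427068304/31426425625]; tr = 804526496/50282281, det = 160000/50282281
eigenvalues of AᵀA: λ = (tr ± √(tr²−4·det))/2 = 16, 10000/50282281
κ_2(A) = √(λ_max/λ_min) = √(16 / (10000/50282281)) = 283.6400
worst-case relative error ≤ 283.6400 × 1/437 = 0.6491

0.6491


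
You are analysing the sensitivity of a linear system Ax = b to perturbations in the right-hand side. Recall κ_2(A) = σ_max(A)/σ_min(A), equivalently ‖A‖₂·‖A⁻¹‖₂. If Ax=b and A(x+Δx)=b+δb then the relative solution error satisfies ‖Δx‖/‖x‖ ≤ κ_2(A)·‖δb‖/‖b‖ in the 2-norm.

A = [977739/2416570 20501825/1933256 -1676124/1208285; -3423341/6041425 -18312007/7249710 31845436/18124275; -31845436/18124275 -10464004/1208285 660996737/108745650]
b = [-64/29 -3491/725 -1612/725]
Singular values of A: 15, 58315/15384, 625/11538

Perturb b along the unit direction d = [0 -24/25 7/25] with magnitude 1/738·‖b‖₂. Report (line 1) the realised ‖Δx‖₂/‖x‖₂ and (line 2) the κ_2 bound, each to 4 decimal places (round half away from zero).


0.0019
0.3752

largest singular value 15, smallest 625/11538
κ = σ_max/σ_min = 15/(625/11538) = 276.9120
bound on ‖Δx‖/‖x‖: κ·ε = 276.9120·1/738 = 0.3752
solve Ax = b  →  x = [71.1694 -0.3443 19.7164]
‖b‖₂ = 5.7446 and ‖x‖₂ = 73.8508
δb = ε·‖b‖·d = [0.0000 -0.0075 0.0022]; solving A·Δx = δb gives ‖Δx‖ = 0.1437
realised ‖Δx‖/‖x‖ = 0.0019
so the bound overstates the realised error by a factor of ≈ 192.8365 (computed from the unrounded values)


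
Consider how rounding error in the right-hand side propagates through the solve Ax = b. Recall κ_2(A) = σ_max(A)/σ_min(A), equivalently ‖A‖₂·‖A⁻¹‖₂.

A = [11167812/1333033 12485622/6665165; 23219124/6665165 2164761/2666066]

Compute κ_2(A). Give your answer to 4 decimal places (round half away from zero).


312.6250

M = AᵀA = [21639812668704/262866417025 973781102034/52573283405; 973781102034/52573283405 4382945453169/1051465668100]. tr(M)=10820011437/125100020, det(M)=299220804/3909375625
char-poly roots: 8649/100 and 138384/156375025
κ_2(A) = √(λ_max/λ_min) = √((8649/100) / (138384/156375025)) = 312.6250


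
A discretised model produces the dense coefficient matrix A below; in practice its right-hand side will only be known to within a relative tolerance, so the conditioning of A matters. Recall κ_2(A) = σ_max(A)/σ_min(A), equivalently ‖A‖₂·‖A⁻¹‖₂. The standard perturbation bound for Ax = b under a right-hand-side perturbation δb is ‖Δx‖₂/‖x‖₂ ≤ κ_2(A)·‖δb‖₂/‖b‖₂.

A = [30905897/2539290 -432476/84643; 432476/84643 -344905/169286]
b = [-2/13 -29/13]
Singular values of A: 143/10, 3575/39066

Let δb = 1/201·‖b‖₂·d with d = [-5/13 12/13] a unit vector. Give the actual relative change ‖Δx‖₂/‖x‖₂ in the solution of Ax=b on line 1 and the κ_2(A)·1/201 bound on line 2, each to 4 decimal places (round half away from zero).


σ_max = 143/10, σ_min = 3575/39066
κ = σ_max/σ_min = (143/10)/(3575/39066) = 156.2640
bound on ‖Δx‖/‖x‖: κ·ε = 156.2640·1/201 = 0.7774
solve Ax = b  →  x = [-8.4704 -20.1470]
‖b‖ = 2.2361, ‖x‖ = 21.8552
δb = ε·‖b‖·d = [-0.0043 0.0103]; solving A·Δx = δb gives ‖Δx‖ = 0.1216
dividing the unrounded norms, ‖Δx‖/‖x‖ = 0.0056
realised/bound (from unrounded values) ≈ 0.0072

0.0056
0.7774


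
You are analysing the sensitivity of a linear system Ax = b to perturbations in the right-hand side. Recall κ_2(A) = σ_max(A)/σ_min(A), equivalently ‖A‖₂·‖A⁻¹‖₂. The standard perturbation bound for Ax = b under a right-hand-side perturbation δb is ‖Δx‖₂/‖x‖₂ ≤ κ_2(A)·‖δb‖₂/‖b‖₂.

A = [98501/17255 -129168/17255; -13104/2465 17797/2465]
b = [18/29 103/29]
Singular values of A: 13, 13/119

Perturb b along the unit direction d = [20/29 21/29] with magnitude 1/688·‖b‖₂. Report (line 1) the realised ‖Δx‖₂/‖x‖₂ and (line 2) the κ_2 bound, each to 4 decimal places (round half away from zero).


0.0017
0.1730

largest singular value 13, smallest 13/119
condition number: 13 ÷ (13/119) = 119.0000
κ_2(A)·‖δb‖/‖b‖ = 0.1730
solve Ax = b  →  x = [21.8769 16.6000]
‖b‖ = 3.6056, ‖x‖ = 27.4620
re-solving with b+δb shifts x by Δx of norm 0.0480
dividing the unrounded norms, ‖Δx‖/‖x‖ = 0.0017
tightness: 0.0017 against a bound of 0.1730 (unrounded ratio ≈ 0.0101)
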